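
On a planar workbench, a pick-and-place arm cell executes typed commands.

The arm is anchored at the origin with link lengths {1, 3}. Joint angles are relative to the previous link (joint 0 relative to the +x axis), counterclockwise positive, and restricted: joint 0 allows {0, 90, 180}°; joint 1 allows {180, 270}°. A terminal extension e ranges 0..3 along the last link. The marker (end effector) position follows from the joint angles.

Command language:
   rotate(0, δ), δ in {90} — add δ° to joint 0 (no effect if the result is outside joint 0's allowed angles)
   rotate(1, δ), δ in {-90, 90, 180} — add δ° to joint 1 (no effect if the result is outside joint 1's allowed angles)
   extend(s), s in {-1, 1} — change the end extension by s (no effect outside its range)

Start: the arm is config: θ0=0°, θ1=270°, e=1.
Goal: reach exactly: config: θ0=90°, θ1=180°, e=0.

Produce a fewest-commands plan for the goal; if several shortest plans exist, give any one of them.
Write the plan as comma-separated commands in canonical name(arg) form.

initial: config: θ0=0°, θ1=270°, e=1
[1] after rotate(0, 90): config: θ0=90°, θ1=270°, e=1
[2] after extend(-1): config: θ0=90°, θ1=270°, e=0
[3] after rotate(1, -90): config: θ0=90°, θ1=180°, e=0
shorter routes all fall short; 3 is best.

rotate(0, 90), extend(-1), rotate(1, -90)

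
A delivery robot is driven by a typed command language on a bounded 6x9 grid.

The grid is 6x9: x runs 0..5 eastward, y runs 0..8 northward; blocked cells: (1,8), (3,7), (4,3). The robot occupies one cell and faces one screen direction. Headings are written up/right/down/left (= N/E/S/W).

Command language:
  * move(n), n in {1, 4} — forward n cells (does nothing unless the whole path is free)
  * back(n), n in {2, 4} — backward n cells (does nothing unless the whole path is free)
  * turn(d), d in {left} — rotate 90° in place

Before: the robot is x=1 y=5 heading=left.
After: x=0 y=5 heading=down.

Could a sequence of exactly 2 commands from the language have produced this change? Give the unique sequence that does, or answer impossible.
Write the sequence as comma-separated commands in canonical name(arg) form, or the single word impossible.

move(1), turn(left)

key: cell and facing (now S) both changed — the 2 commands mix motion and turning
t0: x=1 y=5 heading=left
[1] after move(1): x=0 y=5 heading=left
[2] after turn(left): x=0 y=5 heading=down
no other 2-command option fits: unique.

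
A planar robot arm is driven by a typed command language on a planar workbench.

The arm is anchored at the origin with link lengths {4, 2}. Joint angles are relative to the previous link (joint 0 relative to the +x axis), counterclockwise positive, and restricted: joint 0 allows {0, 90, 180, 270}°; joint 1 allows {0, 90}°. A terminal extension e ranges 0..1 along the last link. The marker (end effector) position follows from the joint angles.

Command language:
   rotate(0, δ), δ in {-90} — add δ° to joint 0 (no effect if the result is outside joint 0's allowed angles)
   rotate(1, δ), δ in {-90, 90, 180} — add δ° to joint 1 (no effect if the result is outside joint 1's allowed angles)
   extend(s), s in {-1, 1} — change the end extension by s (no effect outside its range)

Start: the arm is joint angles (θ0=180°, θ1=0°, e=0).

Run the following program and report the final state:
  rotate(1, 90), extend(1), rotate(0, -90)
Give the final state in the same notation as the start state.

joint angles (θ0=90°, θ1=90°, e=1)

t0: joint angles (θ0=180°, θ1=0°, e=0)
step 1 (rotate(1, 90)): joint angles (θ0=180°, θ1=90°, e=0)
step 2 (extend(1)): joint angles (θ0=180°, θ1=90°, e=1)
step 3 (rotate(0, -90)): joint angles (θ0=90°, θ1=90°, e=1)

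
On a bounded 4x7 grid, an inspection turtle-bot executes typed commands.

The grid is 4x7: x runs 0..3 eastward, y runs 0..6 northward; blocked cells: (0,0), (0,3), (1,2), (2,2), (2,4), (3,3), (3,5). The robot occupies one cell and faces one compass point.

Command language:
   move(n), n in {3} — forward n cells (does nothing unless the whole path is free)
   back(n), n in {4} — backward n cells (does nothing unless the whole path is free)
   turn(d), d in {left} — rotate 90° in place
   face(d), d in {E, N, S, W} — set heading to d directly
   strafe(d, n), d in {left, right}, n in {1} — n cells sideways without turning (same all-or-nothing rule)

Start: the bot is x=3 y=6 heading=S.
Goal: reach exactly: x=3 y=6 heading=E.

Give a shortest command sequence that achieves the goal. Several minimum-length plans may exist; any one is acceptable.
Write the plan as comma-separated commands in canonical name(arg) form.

from: x=3 y=6 heading=S
step 1 (turn(left)): x=3 y=6 heading=E
nothing shorter than 1 reaches the goal.

turn(left)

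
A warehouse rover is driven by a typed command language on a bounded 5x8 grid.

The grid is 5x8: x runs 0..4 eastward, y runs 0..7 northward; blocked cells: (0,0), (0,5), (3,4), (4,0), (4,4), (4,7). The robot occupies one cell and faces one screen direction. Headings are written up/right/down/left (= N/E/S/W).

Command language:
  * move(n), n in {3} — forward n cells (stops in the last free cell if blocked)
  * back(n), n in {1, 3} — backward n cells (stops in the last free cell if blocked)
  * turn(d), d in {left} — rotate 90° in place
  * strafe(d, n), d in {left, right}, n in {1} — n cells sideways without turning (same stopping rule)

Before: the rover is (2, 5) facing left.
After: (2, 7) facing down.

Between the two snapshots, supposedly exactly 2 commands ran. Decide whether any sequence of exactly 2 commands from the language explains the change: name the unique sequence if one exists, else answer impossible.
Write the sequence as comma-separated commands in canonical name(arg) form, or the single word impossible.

key: position moved to (2,7) AND the heading swung to S — translation plus rotation needed
start: (2, 5) facing left
t=1 turn(left) ⇒ (2, 5) facing down
t=2 back(3) ⇒ (2, 7) facing down
all 36 alternatives checked — unique.

turn(left), back(3)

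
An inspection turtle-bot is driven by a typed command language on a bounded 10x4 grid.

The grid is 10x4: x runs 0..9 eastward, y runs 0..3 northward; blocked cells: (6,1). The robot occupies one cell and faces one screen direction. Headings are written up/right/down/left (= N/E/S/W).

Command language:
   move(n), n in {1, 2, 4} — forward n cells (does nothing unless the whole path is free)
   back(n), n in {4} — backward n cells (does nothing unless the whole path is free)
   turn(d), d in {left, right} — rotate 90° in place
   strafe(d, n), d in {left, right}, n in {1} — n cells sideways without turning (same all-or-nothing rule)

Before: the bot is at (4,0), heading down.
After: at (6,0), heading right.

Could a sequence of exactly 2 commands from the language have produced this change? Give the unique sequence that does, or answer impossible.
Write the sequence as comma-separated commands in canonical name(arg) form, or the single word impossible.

turn(left), move(2)

key: position moved to (6,0) AND the heading swung to E — translation plus rotation needed
from: at (4,0), heading down
step 1 (turn(left)): at (4,0), heading right
step 2 (move(2)): at (6,0), heading right
no other 2-command option fits: unique.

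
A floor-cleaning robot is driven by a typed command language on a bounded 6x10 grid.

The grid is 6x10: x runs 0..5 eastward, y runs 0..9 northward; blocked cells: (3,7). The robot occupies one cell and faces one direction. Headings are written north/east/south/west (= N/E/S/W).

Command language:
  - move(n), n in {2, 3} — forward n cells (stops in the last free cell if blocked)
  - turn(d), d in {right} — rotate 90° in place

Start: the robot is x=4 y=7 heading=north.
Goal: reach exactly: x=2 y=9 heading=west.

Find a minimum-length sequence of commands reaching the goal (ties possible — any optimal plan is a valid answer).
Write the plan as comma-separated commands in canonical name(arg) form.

from: x=4 y=7 heading=north
step 1 (move(3)): x=4 y=9 heading=north
step 2 (turn(right)): x=4 y=9 heading=east
step 3 (turn(right)): x=4 y=9 heading=south
step 4 (turn(right)): x=4 y=9 heading=west
step 5 (move(2)): x=2 y=9 heading=west
nothing shorter than 5 reaches the goal.

move(3), turn(right), turn(right), turn(right), move(2)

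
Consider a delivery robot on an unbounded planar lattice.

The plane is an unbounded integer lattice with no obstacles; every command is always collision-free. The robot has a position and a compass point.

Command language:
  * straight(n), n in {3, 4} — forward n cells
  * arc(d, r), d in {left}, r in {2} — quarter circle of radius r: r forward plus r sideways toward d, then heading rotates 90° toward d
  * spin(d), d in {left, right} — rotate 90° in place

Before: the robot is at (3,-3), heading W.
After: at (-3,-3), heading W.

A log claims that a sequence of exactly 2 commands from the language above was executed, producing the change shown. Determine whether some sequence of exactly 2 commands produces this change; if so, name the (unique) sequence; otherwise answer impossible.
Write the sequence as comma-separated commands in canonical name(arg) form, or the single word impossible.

straight(3), straight(3)

key: heading stays W — no command in the sequence turns
initial: at (3,-3), heading W
1. straight(3) → at (0,-3), heading W
2. straight(3) → at (-3,-3), heading W
no other 2-command option fits: unique.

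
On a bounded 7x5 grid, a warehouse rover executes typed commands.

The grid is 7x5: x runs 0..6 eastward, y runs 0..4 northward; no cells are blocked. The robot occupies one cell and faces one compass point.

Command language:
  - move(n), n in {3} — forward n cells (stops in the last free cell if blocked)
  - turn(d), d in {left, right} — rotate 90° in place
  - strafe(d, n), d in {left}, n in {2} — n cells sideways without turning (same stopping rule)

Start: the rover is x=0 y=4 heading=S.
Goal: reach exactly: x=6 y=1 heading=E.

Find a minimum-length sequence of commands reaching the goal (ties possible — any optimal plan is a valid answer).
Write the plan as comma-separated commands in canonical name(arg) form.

move(3), turn(left), move(3), move(3)

t0: x=0 y=4 heading=S
t=1 move(3) ⇒ x=0 y=1 heading=S
t=2 turn(left) ⇒ x=0 y=1 heading=E
t=3 move(3) ⇒ x=3 y=1 heading=E
t=4 move(3) ⇒ x=6 y=1 heading=E
no 3-step plan works, so 4 is optimal.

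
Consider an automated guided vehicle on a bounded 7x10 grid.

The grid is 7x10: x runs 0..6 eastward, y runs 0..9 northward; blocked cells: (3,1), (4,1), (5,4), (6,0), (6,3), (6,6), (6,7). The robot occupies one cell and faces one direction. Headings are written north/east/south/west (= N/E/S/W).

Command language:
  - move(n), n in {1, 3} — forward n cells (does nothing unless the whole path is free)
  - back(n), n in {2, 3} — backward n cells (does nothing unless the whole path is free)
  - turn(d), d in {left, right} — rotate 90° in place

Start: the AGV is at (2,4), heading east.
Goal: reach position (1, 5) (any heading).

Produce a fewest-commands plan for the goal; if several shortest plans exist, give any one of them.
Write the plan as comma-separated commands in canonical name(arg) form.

turn(left), move(1), turn(left), move(1)

t0: at (2,4), heading east
t=1 turn(left) ⇒ at (2,4), heading north
t=2 move(1) ⇒ at (2,5), heading north
t=3 turn(left) ⇒ at (2,5), heading west
t=4 move(1) ⇒ at (1,5), heading west
nothing shorter than 4 reaches the goal.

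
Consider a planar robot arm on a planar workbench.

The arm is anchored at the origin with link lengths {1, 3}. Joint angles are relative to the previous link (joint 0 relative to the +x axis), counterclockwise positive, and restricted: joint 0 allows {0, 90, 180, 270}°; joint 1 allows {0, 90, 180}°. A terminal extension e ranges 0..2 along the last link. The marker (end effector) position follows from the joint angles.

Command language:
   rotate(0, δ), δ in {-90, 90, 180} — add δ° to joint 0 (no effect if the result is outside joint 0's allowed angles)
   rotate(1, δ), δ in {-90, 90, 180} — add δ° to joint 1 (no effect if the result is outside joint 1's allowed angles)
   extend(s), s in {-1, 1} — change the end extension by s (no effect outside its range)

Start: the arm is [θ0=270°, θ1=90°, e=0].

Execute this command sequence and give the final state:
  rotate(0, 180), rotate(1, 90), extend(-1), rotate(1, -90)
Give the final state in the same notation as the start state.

start: [θ0=270°, θ1=90°, e=0]
t=1 rotate(0, 180) ⇒ [θ0=90°, θ1=90°, e=0]
t=2 rotate(1, 90) ⇒ [θ0=90°, θ1=180°, e=0]
t=3 extend(-1) ⇒ [θ0=90°, θ1=180°, e=0]
t=4 rotate(1, -90) ⇒ [θ0=90°, θ1=90°, e=0]

[θ0=90°, θ1=90°, e=0]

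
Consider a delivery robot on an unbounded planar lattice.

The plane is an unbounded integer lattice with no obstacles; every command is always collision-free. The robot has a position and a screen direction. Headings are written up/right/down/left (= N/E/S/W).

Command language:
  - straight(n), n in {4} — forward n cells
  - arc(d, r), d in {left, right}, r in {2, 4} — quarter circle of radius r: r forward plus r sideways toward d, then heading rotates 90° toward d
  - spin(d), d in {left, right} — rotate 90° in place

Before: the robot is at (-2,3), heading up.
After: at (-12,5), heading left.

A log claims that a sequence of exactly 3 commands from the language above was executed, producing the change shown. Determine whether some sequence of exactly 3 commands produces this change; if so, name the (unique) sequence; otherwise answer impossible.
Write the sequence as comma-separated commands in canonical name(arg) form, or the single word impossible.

arc(left, 2), straight(4), straight(4)

key: running straight(4) before arc(left, 2) would end elsewhere — order is forced
initial: at (-2,3), heading up
1. arc(left, 2) → at (-4,5), heading left
2. straight(4) → at (-8,5), heading left
3. straight(4) → at (-12,5), heading left
uniquely the one of 343 3-step routes that fits.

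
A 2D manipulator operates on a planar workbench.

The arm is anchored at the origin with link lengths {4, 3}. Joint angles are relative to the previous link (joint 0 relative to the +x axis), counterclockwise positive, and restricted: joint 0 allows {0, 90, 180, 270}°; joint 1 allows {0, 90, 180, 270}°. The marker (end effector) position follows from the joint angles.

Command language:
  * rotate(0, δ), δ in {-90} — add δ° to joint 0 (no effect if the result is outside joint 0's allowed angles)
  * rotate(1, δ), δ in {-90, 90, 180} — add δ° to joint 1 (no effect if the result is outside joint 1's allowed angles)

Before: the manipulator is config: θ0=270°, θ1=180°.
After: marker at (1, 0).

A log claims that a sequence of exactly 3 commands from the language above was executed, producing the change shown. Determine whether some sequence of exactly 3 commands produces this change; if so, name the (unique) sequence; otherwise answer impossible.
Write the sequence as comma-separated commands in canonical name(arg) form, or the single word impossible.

begin: config: θ0=270°, θ1=180°
t=1 rotate(0, -90) ⇒ config: θ0=180°, θ1=180°
t=2 rotate(0, -90) ⇒ config: θ0=90°, θ1=180°
t=3 rotate(0, -90) ⇒ config: θ0=0°, θ1=180°
all 64 alternatives checked — unique.

rotate(0, -90), rotate(0, -90), rotate(0, -90)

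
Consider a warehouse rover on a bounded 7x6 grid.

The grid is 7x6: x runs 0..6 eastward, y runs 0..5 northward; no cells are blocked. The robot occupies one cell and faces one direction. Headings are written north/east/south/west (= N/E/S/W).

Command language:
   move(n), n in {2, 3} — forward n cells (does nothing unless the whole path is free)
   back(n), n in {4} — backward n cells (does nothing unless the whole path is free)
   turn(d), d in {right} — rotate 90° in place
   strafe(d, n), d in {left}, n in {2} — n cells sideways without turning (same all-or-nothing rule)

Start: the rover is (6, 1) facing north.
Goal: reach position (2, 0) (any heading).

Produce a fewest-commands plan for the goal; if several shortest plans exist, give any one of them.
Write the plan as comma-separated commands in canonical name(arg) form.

from: (6, 1) facing north
1. move(3) → (6, 4) facing north
2. back(4) → (6, 0) facing north
3. turn(right) → (6, 0) facing east
4. back(4) → (2, 0) facing east
nothing shorter than 4 reaches the goal.

move(3), back(4), turn(right), back(4)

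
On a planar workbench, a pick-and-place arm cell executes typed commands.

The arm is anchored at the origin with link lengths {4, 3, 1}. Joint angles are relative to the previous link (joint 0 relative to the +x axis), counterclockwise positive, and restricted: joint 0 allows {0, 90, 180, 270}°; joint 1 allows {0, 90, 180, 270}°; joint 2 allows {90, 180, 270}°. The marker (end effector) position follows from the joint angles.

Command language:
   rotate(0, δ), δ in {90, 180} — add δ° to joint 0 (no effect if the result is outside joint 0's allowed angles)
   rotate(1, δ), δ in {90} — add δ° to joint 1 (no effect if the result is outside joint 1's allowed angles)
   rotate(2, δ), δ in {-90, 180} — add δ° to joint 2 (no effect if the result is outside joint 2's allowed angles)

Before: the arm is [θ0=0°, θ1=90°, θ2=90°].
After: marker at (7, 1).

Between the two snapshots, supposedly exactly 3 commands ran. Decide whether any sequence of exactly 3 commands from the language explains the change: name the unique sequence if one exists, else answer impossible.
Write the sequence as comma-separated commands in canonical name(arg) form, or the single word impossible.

begin: [θ0=0°, θ1=90°, θ2=90°]
t=1 rotate(1, 90) ⇒ [θ0=0°, θ1=180°, θ2=90°]
t=2 rotate(1, 90) ⇒ [θ0=0°, θ1=270°, θ2=90°]
t=3 rotate(1, 90) ⇒ [θ0=0°, θ1=0°, θ2=90°]
uniquely the one of 125 3-step routes that fits.

rotate(1, 90), rotate(1, 90), rotate(1, 90)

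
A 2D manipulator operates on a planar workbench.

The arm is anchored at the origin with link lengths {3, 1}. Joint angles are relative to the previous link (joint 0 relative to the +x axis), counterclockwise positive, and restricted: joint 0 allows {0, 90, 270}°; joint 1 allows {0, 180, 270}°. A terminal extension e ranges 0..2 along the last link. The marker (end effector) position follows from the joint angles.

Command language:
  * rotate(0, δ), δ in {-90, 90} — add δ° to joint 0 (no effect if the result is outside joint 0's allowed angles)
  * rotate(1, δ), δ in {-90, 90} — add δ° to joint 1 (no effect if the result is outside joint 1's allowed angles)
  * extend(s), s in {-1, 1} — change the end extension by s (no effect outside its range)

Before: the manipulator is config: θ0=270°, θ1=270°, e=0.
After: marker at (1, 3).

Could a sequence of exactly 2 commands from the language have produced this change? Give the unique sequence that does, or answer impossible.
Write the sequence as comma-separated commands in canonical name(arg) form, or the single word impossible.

begin: config: θ0=270°, θ1=270°, e=0
step 1 (rotate(0, 90)): config: θ0=0°, θ1=270°, e=0
step 2 (rotate(0, 90)): config: θ0=90°, θ1=270°, e=0
uniquely the one of 36 2-step routes that fits.

rotate(0, 90), rotate(0, 90)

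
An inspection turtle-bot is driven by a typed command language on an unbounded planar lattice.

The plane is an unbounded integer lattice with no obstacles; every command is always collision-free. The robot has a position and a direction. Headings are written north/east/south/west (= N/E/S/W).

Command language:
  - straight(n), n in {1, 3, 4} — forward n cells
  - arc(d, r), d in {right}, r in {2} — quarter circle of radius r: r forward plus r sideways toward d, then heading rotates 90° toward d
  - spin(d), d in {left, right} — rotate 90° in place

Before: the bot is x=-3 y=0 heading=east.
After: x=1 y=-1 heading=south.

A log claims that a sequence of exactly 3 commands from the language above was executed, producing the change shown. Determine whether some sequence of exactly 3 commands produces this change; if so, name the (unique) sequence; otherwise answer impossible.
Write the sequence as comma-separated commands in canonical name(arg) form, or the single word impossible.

straight(4), spin(right), straight(1)

key: order matters: swapping straight(4) and straight(1) lands elsewhere
begin: x=-3 y=0 heading=east
1. straight(4) → x=1 y=0 heading=east
2. spin(right) → x=1 y=0 heading=south
3. straight(1) → x=1 y=-1 heading=south
uniquely the one of 216 3-step routes that fits.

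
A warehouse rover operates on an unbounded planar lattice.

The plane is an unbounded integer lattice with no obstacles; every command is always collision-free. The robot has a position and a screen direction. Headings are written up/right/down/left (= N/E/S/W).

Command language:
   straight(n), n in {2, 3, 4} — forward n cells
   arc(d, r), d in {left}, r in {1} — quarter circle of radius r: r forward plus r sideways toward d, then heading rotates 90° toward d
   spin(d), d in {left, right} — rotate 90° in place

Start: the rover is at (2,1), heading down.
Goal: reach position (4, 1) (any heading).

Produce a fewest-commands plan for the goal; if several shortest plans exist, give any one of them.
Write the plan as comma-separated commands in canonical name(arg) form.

from: at (2,1), heading down
[1] after spin(left): at (2,1), heading right
[2] after straight(2): at (4,1), heading right
no 1-step plan works, so 2 is optimal.

spin(left), straight(2)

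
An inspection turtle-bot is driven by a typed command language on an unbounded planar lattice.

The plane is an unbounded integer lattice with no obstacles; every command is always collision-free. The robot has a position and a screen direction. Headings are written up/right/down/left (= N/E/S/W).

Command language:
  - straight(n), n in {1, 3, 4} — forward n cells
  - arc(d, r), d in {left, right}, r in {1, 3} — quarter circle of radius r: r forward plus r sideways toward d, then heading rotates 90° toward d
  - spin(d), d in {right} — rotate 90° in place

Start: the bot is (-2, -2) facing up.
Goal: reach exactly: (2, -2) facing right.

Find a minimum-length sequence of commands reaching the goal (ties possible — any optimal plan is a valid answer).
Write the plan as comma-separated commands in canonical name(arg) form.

initial: (-2, -2) facing up
t=1 spin(right) ⇒ (-2, -2) facing right
t=2 straight(4) ⇒ (2, -2) facing right
minimal: 2 command(s), checked below 2.

spin(right), straight(4)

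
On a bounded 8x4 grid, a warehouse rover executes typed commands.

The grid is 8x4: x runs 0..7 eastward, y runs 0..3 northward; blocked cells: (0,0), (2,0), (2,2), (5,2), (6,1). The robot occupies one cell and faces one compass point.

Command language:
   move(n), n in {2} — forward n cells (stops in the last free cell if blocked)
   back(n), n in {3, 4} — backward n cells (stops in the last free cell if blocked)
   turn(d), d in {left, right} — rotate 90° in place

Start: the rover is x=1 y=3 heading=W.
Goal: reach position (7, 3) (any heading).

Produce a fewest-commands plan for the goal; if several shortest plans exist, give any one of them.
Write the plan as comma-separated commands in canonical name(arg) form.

begin: x=1 y=3 heading=W
1. back(4) → x=5 y=3 heading=W
2. back(4) → x=7 y=3 heading=W
minimal: 2 command(s), checked below 2.

back(4), back(4)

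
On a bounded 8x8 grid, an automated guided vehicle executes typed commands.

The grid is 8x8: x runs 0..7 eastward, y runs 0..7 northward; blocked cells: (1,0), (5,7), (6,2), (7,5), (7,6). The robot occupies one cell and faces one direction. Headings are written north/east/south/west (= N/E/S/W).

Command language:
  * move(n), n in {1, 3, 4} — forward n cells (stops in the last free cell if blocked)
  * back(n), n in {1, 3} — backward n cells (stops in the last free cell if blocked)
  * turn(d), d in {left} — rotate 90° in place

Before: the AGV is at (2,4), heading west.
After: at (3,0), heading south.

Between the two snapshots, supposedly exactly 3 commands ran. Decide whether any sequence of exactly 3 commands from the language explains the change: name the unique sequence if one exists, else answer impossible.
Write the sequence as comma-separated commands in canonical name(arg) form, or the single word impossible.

back(1), turn(left), move(4)

key: order matters: swapping back(1) and move(4) lands elsewhere
t0: at (2,4), heading west
[1] after back(1): at (3,4), heading west
[2] after turn(left): at (3,4), heading south
[3] after move(4): at (3,0), heading south
uniquely the one of 216 3-step routes that fits.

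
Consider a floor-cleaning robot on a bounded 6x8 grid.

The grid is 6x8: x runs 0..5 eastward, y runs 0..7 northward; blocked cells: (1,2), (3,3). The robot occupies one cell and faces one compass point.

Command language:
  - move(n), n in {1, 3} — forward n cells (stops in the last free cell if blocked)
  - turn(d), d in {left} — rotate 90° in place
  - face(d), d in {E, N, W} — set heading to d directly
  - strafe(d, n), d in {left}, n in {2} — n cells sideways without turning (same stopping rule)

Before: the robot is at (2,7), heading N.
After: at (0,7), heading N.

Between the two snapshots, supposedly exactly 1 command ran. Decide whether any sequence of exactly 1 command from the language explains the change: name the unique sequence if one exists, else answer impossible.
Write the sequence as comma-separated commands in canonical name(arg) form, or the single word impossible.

key: heading stays N — the single command does not turn
start: at (2,7), heading N
[1] after strafe(left, 2): at (0,7), heading N
all 7 alternatives checked — unique.

strafe(left, 2)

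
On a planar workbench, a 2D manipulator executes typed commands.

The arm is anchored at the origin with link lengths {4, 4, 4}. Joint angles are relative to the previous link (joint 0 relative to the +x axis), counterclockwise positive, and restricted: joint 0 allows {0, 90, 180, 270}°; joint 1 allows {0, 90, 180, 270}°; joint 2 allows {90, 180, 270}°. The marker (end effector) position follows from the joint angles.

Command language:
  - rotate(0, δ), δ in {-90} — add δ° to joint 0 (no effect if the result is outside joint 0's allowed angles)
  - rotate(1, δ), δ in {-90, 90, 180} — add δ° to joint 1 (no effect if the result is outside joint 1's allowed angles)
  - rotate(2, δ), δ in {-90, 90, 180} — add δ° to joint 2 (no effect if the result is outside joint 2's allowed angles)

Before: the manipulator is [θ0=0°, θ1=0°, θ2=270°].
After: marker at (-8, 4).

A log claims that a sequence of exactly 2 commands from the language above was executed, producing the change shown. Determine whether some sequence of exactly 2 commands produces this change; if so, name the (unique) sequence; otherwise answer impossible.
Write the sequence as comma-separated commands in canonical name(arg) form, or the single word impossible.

rotate(0, -90), rotate(0, -90)

t0: [θ0=0°, θ1=0°, θ2=270°]
[1] after rotate(0, -90): [θ0=270°, θ1=0°, θ2=270°]
[2] after rotate(0, -90): [θ0=180°, θ1=0°, θ2=270°]
uniquely the one of 49 2-step routes that fits.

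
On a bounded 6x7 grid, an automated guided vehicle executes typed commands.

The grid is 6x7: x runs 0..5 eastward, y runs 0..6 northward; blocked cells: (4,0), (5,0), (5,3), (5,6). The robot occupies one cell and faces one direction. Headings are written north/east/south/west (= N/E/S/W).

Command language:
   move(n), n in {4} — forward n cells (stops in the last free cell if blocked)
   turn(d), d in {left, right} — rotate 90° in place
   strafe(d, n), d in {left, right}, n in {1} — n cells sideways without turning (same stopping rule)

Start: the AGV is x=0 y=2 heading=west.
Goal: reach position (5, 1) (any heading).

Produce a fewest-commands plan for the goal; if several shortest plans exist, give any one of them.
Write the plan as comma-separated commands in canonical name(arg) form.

start: x=0 y=2 heading=west
[1] after turn(left): x=0 y=2 heading=south
[2] after turn(left): x=0 y=2 heading=east
[3] after move(4): x=4 y=2 heading=east
[4] after move(4): x=5 y=2 heading=east
[5] after strafe(right, 1): x=5 y=1 heading=east
no 4-step plan works, so 5 is optimal.

turn(left), turn(left), move(4), move(4), strafe(right, 1)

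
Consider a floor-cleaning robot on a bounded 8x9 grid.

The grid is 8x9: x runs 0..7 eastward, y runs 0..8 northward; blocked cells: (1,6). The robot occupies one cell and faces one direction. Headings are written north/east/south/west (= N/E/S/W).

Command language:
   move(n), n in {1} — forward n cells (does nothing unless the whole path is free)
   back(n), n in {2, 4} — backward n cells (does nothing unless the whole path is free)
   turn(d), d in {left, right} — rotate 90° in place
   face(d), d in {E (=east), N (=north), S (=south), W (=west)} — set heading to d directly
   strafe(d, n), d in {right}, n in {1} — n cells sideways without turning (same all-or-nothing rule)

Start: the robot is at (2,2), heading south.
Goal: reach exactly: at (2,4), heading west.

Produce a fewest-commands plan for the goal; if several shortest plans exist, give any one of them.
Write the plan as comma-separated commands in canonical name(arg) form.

t0: at (2,2), heading south
[1] after back(2): at (2,4), heading south
[2] after face(W): at (2,4), heading west
minimal: 2 command(s), checked below 2.

back(2), face(W)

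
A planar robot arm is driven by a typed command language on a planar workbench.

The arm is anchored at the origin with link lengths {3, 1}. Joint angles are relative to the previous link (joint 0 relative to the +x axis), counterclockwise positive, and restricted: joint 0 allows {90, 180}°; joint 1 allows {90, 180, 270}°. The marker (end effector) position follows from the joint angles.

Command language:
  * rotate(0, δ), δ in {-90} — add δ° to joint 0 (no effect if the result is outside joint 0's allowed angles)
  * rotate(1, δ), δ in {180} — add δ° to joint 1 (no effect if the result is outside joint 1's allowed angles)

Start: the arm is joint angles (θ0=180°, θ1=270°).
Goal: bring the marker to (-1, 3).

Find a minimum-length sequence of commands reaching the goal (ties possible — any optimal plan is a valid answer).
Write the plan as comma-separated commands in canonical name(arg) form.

start: joint angles (θ0=180°, θ1=270°)
t=1 rotate(1, 180) ⇒ joint angles (θ0=180°, θ1=90°)
t=2 rotate(0, -90) ⇒ joint angles (θ0=90°, θ1=90°)
minimal: 2 command(s), checked below 2.

rotate(1, 180), rotate(0, -90)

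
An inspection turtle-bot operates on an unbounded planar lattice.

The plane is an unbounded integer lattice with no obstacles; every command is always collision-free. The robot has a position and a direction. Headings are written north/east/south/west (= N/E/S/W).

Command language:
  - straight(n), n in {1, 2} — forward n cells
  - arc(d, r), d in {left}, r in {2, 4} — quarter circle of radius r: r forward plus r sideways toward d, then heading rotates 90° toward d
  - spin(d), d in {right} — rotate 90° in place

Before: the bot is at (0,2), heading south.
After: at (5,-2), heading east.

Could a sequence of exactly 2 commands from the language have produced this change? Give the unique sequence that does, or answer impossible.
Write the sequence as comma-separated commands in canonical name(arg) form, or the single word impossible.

key: position moved to (5,-2) AND the heading swung to E — translation plus rotation needed
t0: at (0,2), heading south
[1] after arc(left, 4): at (4,-2), heading east
[2] after straight(1): at (5,-2), heading east
uniquely the one of 25 2-step routes that fits.

arc(left, 4), straight(1)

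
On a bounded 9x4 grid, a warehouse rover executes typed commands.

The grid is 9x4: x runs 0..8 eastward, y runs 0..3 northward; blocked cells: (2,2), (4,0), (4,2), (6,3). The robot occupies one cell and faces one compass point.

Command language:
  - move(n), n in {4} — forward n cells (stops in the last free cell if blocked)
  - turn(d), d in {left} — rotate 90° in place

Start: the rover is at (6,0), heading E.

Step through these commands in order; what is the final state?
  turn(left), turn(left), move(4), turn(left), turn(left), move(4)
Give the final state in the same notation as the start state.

at (8,0), heading E

from: at (6,0), heading E
t=1 turn(left) ⇒ at (6,0), heading N
t=2 turn(left) ⇒ at (6,0), heading W
t=3 move(4) ⇒ at (5,0), heading W
t=4 turn(left) ⇒ at (5,0), heading S
t=5 turn(left) ⇒ at (5,0), heading E
t=6 move(4) ⇒ at (8,0), heading E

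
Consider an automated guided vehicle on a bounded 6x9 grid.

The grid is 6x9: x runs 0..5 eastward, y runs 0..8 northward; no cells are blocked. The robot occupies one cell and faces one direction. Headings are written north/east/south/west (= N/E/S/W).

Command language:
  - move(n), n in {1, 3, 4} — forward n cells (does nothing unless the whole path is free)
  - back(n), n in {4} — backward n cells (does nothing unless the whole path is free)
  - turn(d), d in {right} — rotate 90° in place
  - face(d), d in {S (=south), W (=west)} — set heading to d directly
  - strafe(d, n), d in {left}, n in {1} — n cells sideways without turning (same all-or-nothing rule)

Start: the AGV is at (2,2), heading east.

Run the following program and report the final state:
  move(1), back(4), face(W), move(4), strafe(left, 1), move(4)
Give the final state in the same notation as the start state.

from: at (2,2), heading east
t=1 move(1) ⇒ at (3,2), heading east
t=2 back(4) ⇒ at (3,2), heading east
t=3 face(W) ⇒ at (3,2), heading west
t=4 move(4) ⇒ at (3,2), heading west
t=5 strafe(left, 1) ⇒ at (3,1), heading west
t=6 move(4) ⇒ at (3,1), heading west

at (3,1), heading west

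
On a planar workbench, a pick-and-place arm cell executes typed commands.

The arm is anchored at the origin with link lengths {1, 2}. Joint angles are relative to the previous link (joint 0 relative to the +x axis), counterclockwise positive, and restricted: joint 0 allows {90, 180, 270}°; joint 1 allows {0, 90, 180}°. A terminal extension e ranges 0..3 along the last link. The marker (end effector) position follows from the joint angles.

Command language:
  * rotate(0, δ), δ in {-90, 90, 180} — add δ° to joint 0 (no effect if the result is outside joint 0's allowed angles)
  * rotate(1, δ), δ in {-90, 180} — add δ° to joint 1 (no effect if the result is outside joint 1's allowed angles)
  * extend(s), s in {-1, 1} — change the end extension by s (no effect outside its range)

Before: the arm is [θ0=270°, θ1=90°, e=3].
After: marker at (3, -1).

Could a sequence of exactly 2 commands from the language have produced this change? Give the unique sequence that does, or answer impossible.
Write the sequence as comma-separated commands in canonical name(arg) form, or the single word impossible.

extend(-1), extend(-1)

from: [θ0=270°, θ1=90°, e=3]
1. extend(-1) → [θ0=270°, θ1=90°, e=2]
2. extend(-1) → [θ0=270°, θ1=90°, e=1]
uniquely the one of 49 2-step routes that fits.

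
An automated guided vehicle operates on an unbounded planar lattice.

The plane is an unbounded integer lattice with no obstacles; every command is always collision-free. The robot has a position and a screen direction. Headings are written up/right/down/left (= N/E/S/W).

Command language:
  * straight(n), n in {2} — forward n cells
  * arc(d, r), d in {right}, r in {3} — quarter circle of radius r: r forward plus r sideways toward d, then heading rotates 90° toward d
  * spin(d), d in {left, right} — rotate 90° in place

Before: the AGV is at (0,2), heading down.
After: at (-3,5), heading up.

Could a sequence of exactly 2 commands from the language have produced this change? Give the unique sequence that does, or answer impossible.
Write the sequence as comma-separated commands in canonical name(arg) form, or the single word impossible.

key: position moved to (-3,5) AND the heading swung to N — translation plus rotation needed
begin: at (0,2), heading down
step 1 (spin(right)): at (0,2), heading left
step 2 (arc(right, 3)): at (-3,5), heading up
no other 2-command option fits: unique.

spin(right), arc(right, 3)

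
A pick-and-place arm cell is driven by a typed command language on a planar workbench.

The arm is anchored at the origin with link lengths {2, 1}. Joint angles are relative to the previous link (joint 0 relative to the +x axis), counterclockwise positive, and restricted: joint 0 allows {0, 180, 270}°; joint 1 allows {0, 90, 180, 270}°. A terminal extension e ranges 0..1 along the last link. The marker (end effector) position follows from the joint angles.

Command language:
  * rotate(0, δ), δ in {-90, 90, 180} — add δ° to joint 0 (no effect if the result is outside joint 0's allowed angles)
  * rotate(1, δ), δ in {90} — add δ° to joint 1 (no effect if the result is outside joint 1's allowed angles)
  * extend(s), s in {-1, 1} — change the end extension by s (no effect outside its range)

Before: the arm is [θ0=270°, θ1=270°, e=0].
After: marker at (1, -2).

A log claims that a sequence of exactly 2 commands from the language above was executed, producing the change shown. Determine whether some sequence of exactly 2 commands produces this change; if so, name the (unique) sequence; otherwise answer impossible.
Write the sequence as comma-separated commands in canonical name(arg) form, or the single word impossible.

from: [θ0=270°, θ1=270°, e=0]
t=1 rotate(1, 90) ⇒ [θ0=270°, θ1=0°, e=0]
t=2 rotate(1, 90) ⇒ [θ0=270°, θ1=90°, e=0]
no rival 2-sequence matches.

rotate(1, 90), rotate(1, 90)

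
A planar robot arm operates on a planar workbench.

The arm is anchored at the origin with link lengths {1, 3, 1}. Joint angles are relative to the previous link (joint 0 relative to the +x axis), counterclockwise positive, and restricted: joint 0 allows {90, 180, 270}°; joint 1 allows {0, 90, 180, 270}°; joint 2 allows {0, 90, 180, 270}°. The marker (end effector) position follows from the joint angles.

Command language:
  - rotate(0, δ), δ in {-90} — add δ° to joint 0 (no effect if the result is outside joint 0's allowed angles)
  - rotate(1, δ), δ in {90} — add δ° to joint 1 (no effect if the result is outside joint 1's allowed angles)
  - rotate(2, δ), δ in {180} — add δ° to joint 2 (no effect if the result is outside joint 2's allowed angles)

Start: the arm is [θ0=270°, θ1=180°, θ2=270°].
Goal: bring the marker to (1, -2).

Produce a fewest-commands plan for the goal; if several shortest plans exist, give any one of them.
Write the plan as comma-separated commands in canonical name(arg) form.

rotate(2, 180), rotate(0, -90), rotate(0, -90)

t0: [θ0=270°, θ1=180°, θ2=270°]
t=1 rotate(2, 180) ⇒ [θ0=270°, θ1=180°, θ2=90°]
t=2 rotate(0, -90) ⇒ [θ0=180°, θ1=180°, θ2=90°]
t=3 rotate(0, -90) ⇒ [θ0=90°, θ1=180°, θ2=90°]
minimal: 3 command(s), checked below 3.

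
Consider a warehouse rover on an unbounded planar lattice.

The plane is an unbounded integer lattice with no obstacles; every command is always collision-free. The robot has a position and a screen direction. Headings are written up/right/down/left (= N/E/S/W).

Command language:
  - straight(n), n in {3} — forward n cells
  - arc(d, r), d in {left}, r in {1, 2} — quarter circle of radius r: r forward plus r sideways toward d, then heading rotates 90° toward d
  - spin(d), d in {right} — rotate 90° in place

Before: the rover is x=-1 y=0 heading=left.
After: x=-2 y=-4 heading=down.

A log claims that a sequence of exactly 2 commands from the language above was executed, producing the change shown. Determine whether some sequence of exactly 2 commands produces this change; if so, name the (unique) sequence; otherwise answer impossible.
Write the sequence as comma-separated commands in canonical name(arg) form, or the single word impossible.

arc(left, 1), straight(3)

key: position moved to (-2,-4) AND the heading swung to S — translation plus rotation needed
start: x=-1 y=0 heading=left
t=1 arc(left, 1) ⇒ x=-2 y=-1 heading=down
t=2 straight(3) ⇒ x=-2 y=-4 heading=down
uniquely the one of 16 2-step routes that fits.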